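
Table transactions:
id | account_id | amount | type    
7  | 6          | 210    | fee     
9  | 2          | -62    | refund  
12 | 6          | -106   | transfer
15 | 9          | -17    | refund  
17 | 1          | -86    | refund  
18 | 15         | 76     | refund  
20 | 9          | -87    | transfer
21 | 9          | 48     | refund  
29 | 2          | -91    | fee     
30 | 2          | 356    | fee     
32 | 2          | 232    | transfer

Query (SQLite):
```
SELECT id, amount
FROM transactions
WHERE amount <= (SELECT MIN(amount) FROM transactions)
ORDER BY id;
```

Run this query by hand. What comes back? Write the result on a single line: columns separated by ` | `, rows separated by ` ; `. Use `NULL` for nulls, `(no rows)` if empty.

Scalar subquery: MIN(amount) over all transactions rows = -106.
Keep rows where amount <= that value.

12 | -106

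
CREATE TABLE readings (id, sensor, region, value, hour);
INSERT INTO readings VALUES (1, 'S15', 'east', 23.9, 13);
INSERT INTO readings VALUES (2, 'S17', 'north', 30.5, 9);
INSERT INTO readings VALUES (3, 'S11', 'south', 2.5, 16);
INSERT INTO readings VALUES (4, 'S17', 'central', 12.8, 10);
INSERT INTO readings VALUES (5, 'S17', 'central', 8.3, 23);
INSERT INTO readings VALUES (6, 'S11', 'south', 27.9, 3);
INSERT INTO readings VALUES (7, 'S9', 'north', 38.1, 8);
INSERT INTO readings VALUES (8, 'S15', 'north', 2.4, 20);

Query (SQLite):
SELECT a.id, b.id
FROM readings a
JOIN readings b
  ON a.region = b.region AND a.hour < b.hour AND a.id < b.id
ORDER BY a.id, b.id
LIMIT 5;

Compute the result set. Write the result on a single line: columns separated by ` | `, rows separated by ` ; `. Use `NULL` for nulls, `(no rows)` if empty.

Pairs (a,b) with same region, a.hour < b.hour, a.id < b.id.
region groups: central:{4,5} east:{1} north:{2,7,8} south:{3,6}
Ordered by (a.id, b.id); first 5.

2 | 8 ; 4 | 5 ; 7 | 8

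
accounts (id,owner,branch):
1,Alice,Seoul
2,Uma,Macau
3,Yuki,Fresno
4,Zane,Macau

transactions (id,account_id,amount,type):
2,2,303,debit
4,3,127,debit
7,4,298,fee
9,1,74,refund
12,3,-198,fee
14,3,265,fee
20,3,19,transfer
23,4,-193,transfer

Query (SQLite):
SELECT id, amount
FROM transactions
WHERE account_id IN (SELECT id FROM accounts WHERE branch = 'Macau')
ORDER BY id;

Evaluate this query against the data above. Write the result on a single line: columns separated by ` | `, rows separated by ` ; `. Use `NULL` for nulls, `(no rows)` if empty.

Inner query: accounts.id where branch = 'Macau'.
Outer: keep transactions rows whose account_id is in that set.
Inner query → {2, 4}

2 | 303 ; 7 | 298 ; 23 | -193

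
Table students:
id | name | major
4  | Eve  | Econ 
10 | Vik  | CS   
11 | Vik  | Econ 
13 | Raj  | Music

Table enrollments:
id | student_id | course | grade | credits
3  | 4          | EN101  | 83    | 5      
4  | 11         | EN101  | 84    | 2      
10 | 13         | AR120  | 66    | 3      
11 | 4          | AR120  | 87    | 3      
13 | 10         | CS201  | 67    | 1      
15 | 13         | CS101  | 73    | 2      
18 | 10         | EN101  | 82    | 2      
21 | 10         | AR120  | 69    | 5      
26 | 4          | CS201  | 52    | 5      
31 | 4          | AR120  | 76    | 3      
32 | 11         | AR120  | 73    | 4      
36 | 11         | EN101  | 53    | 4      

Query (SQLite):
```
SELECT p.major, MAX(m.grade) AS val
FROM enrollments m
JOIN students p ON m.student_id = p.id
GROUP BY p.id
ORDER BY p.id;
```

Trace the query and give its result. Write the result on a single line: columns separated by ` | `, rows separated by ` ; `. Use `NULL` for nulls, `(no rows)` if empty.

Join each enrollments row to its students via student_id.
Group joined rows by students.id; compute MAX(m.grade) per group.
  4: ids {3, 11, 26, 31} → MAX(m.grade)=87
  10: ids {13, 18, 21} → MAX(m.grade)=82
  11: ids {4, 32, 36} → MAX(m.grade)=84
  13: ids {10, 15} → MAX(m.grade)=73

Econ | 87 ; CS | 82 ; Econ | 84 ; Music | 73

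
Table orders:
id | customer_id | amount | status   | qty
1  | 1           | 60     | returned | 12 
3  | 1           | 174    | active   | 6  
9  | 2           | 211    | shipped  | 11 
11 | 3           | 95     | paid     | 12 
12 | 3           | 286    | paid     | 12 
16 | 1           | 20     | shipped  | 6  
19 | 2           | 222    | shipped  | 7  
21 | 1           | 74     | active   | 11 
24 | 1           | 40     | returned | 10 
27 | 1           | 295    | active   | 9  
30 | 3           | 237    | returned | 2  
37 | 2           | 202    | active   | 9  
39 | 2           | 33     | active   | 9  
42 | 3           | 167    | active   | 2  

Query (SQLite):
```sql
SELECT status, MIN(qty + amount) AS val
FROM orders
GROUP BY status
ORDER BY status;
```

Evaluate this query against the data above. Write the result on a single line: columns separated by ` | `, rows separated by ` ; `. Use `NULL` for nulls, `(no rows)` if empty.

active | 42 ; paid | 107 ; returned | 50 ; shipped | 26

For each row compute qty + amount.
Group by status; take MIN of the expression per group.
  active: ids {3, 21, 27, 37, 39, 42} → MIN(qty + amount)=42
  paid: ids {11, 12} → MIN(qty + amount)=107
  returned: ids {1, 24, 30} → MIN(qty + amount)=50
  shipped: ids {9, 16, 19} → MIN(qty + amount)=26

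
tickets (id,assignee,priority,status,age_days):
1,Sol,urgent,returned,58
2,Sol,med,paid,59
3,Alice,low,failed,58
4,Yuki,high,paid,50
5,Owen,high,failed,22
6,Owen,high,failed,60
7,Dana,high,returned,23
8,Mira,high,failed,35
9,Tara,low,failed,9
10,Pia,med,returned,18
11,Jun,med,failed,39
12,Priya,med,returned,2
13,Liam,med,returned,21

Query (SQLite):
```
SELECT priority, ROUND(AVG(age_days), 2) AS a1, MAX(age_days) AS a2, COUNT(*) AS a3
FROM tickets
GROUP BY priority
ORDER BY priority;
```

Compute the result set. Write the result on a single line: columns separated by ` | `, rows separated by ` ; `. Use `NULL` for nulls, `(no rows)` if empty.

Group tickets by priority.
Per group compute: ROUND(AVG(age_days), 2), MAX(age_days), COUNT(*).
  high: ids {4, 5, 6, 7, 8} → ROUND(AVG(age_days), 2)=38, MAX(age_days)=60, COUNT(*)=5
  low: ids {3, 9} → ROUND(AVG(age_days), 2)=33.5, MAX(age_days)=58, COUNT(*)=2
  med: ids {2, 10, 11, 12, 13} → ROUND(AVG(age_days), 2)=27.8, MAX(age_days)=59, COUNT(*)=5
  urgent: ids {1} → ROUND(AVG(age_days), 2)=58, MAX(age_days)=58, COUNT(*)=1

high | 38 | 60 | 5 ; low | 33.5 | 58 | 2 ; med | 27.8 | 59 | 5 ; urgent | 58 | 58 | 1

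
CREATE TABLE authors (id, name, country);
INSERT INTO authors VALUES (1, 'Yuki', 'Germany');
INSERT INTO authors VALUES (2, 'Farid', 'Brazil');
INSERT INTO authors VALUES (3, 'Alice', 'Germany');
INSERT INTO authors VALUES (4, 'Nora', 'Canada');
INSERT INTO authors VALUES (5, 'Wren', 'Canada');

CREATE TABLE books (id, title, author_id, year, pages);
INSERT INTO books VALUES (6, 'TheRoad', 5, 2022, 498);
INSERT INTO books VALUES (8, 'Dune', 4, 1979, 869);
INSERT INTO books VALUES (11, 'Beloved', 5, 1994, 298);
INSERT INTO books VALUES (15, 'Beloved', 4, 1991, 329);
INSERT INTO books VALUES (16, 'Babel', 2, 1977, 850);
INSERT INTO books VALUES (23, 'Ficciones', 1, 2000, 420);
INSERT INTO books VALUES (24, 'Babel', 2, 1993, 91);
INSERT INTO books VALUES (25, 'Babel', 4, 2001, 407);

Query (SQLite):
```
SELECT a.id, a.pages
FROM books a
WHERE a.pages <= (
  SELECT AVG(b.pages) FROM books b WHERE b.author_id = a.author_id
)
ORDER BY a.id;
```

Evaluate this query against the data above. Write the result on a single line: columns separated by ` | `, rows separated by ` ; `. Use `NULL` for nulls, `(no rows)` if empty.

For each books row a, compute AVG(pages) over rows sharing a.author_id.
Keep row a if a.pages <= that per-group AVG.
  author_id=1: AVG(pages) = 420.0
  author_id=2: AVG(pages) = 470.5
  author_id=4: AVG(pages) = 535.0
  author_id=5: AVG(pages) = 398.0

11 | 298 ; 15 | 329 ; 23 | 420 ; 24 | 91 ; 25 | 407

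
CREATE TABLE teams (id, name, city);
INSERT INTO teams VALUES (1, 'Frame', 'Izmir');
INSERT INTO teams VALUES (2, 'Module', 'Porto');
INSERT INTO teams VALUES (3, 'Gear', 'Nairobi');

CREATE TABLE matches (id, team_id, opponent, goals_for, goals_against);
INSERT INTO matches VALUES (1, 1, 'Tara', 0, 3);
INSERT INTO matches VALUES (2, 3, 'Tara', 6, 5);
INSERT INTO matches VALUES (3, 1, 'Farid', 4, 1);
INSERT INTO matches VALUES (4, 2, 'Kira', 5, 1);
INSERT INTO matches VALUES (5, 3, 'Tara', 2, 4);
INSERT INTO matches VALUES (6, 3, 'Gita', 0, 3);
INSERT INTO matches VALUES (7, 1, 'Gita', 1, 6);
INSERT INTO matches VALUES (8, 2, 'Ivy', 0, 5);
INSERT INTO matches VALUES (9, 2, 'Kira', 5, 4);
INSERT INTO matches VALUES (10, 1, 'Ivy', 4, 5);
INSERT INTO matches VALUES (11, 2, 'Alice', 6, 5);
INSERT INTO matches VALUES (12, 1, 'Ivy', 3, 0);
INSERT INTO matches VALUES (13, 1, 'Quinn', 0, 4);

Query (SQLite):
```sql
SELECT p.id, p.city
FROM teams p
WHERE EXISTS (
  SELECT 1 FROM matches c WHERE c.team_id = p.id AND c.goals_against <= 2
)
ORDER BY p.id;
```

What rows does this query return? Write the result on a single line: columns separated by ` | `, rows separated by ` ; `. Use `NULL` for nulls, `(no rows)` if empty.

For each teams row, check whether any matches with matching team_id has goals_against <= 2.
Keep rows where that is true.

1 | Izmir ; 2 | Porto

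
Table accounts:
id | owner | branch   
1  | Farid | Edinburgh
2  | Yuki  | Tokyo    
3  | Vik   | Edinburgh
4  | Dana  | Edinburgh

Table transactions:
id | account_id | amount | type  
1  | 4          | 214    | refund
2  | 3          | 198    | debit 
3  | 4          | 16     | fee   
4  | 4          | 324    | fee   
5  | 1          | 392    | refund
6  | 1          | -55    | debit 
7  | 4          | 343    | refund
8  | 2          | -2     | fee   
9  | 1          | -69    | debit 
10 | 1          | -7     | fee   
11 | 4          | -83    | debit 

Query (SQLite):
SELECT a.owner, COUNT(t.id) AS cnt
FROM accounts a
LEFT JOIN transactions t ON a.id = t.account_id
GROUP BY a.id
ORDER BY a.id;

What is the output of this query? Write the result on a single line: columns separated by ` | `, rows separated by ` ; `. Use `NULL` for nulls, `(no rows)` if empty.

Farid | 4 ; Yuki | 1 ; Vik | 1 ; Dana | 5

LEFT JOIN keeps every accounts row; unmatched ones get NULL for transactions columns.
Group by accounts.id and compute COUNT(t.id). COUNT(col) of an all-NULL group is 0.
  1: ids {5, 6, 9, 10} → COUNT(t.id)=4
  2: ids {8} → COUNT(t.id)=1
  3: ids {2} → COUNT(t.id)=1
  4: ids {1, 3, 4, 7, 11} → COUNT(t.id)=5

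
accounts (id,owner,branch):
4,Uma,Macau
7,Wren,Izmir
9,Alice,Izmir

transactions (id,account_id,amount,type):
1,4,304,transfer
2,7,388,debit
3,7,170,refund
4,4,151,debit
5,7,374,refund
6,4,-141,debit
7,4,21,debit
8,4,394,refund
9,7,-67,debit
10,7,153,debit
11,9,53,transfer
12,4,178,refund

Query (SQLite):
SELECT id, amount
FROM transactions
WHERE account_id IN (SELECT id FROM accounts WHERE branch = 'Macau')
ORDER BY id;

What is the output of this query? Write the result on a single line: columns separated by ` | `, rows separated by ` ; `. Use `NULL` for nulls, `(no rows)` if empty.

Inner query: accounts.id where branch = 'Macau'.
Outer: keep transactions rows whose account_id is in that set.
Inner query → {4}

1 | 304 ; 4 | 151 ; 6 | -141 ; 7 | 21 ; 8 | 394 ; 12 | 178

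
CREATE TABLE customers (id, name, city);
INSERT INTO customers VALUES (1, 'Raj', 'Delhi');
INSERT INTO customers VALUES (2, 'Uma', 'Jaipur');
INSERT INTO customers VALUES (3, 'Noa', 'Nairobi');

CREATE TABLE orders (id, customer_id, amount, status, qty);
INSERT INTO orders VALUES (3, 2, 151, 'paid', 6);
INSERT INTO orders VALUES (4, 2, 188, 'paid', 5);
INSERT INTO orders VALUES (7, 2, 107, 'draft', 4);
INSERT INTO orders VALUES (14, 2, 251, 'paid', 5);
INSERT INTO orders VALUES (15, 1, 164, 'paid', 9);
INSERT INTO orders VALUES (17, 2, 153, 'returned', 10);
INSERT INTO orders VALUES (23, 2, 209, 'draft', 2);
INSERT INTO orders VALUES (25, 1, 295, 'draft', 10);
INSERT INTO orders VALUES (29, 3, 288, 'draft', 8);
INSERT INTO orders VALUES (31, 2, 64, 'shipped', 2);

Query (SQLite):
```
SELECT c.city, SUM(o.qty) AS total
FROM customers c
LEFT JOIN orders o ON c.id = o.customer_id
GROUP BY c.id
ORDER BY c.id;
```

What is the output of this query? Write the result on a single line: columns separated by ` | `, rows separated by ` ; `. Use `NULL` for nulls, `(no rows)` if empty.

LEFT JOIN keeps every customers row; unmatched ones get NULL for orders columns.
Group by customers.id and compute SUM(o.qty). SUM over an all-NULL group is NULL.
  1: ids {15, 25} → SUM(o.qty)=19
  2: ids {3, 4, 7, 14, 17, 23, 31} → SUM(o.qty)=34
  3: ids {29} → SUM(o.qty)=8

Delhi | 19 ; Jaipur | 34 ; Nairobi | 8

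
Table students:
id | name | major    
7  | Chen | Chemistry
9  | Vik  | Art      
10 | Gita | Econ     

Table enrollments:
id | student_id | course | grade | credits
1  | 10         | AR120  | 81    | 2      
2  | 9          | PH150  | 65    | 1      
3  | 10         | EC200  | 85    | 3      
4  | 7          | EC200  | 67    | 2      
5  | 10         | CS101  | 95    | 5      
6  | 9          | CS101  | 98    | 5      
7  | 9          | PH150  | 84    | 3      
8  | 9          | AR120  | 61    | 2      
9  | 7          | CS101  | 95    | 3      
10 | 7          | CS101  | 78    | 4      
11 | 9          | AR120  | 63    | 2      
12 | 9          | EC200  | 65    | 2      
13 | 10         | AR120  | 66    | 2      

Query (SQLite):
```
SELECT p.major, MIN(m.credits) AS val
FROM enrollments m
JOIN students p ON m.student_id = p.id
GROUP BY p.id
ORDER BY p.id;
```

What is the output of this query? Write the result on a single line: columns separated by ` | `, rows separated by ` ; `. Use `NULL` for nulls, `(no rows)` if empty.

Join each enrollments row to its students via student_id.
Group joined rows by students.id; compute MIN(m.credits) per group.
  7: ids {4, 9, 10} → MIN(m.credits)=2
  9: ids {2, 6, 7, 8, 11, 12} → MIN(m.credits)=1
  10: ids {1, 3, 5, 13} → MIN(m.credits)=2

Chemistry | 2 ; Art | 1 ; Econ | 2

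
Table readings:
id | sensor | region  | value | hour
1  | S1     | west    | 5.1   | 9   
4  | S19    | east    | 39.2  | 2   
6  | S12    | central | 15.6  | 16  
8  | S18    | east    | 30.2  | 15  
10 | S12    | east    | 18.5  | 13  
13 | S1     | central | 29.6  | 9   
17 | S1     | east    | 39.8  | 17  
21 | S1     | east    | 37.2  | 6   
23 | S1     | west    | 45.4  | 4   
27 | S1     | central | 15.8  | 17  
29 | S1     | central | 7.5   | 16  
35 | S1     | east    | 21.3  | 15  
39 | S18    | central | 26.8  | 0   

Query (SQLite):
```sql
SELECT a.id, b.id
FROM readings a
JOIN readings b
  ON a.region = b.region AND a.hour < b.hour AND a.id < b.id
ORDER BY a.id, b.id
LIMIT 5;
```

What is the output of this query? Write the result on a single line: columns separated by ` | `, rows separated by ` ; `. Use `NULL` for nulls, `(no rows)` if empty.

4 | 8 ; 4 | 10 ; 4 | 17 ; 4 | 21 ; 4 | 35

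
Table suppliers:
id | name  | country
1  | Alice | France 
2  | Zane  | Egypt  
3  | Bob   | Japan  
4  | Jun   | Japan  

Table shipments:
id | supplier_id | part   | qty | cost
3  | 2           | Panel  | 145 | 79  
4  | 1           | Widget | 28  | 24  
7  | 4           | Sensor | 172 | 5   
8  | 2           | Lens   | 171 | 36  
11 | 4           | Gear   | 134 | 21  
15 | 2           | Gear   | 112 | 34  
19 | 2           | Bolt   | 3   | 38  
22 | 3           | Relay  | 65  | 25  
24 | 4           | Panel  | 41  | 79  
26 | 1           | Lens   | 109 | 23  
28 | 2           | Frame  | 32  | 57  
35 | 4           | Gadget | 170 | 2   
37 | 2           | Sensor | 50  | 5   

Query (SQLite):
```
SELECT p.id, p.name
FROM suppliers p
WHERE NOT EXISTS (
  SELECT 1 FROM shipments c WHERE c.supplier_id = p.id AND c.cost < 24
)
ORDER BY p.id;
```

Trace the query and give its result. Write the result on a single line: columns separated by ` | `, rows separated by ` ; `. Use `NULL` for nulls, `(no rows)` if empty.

3 | Bob

For each suppliers row, check whether any shipments with matching supplier_id has cost < 24.
Keep rows where that is false.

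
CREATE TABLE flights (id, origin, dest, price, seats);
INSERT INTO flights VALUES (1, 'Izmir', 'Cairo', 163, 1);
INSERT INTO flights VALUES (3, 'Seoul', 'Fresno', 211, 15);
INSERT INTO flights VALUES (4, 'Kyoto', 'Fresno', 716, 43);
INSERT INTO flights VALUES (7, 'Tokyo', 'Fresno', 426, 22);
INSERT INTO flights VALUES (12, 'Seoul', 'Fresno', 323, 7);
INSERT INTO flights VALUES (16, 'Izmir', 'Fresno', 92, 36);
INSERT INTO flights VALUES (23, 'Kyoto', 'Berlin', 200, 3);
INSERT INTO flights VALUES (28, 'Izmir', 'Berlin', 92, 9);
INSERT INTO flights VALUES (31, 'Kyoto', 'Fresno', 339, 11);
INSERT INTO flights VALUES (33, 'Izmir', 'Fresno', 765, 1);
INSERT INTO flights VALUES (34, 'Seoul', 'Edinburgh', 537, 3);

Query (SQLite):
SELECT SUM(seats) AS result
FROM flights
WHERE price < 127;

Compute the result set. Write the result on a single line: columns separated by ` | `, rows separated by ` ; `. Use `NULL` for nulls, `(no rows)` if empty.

45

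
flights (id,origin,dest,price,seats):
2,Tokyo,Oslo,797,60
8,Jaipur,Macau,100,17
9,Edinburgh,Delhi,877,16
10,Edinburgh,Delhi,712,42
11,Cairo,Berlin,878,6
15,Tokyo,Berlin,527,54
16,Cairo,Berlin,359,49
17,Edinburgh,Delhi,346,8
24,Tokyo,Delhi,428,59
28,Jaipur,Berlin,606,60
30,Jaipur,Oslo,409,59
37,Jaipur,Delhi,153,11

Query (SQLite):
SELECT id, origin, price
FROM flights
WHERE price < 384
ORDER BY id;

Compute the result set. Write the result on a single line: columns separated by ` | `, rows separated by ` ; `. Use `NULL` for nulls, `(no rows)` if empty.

price < 384: ids {8, 16, 17, 37}

8 | Jaipur | 100 ; 16 | Cairo | 359 ; 17 | Edinburgh | 346 ; 37 | Jaipur | 153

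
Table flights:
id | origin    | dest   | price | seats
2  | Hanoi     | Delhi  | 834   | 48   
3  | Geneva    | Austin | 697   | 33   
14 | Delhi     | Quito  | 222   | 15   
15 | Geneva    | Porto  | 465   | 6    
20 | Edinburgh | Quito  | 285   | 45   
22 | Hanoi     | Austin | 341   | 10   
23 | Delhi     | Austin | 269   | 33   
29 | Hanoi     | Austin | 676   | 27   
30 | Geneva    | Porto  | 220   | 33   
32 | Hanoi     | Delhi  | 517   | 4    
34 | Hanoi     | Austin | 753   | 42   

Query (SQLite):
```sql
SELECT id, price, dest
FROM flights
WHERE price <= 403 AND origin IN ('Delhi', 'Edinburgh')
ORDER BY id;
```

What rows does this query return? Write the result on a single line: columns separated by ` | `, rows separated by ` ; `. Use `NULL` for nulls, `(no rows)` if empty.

price <= 403: ids {14, 20, 22, 23, 30}
origin IN ('Delhi', 'Edinburgh'): ids {14, 20, 23}
Combine with AND.

14 | 222 | Quito ; 20 | 285 | Quito ; 23 | 269 | Austin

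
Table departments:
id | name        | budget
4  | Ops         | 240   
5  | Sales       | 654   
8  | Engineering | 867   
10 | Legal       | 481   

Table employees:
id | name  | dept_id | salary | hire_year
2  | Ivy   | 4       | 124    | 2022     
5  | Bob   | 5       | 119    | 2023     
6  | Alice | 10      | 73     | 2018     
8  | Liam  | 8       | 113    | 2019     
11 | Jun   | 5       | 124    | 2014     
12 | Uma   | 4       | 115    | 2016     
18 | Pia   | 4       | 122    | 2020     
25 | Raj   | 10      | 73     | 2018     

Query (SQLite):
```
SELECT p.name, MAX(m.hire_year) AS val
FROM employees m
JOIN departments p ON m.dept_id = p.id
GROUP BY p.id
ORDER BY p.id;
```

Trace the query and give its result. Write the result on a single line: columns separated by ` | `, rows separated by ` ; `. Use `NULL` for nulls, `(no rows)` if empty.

Ops | 2022 ; Sales | 2023 ; Engineering | 2019 ; Legal | 2018

Join each employees row to its departments via dept_id.
Group joined rows by departments.id; compute MAX(m.hire_year) per group.
  4: ids {2, 12, 18} → MAX(m.hire_year)=2022
  5: ids {5, 11} → MAX(m.hire_year)=2023
  8: ids {8} → MAX(m.hire_year)=2019
  10: ids {6, 25} → MAX(m.hire_year)=2018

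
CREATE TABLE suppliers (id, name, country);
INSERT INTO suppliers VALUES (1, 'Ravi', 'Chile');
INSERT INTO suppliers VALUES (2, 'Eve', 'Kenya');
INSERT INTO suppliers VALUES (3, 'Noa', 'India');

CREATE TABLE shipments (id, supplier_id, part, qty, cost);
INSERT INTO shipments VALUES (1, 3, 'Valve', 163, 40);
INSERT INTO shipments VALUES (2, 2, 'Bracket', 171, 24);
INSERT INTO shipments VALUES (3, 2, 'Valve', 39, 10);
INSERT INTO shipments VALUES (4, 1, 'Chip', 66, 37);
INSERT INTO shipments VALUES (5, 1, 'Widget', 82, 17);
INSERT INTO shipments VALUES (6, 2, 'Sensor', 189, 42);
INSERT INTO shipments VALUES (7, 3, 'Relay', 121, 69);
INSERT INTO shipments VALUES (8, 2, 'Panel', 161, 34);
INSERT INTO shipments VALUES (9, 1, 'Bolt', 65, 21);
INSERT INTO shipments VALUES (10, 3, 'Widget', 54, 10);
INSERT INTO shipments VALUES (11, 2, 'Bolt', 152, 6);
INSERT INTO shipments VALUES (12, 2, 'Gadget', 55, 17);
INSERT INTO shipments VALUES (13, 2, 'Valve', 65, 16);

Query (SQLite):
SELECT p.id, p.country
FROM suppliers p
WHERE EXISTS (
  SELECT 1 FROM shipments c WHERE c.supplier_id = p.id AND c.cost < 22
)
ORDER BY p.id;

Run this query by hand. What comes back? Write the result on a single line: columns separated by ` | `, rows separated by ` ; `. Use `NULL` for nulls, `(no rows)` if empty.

1 | Chile ; 2 | Kenya ; 3 | India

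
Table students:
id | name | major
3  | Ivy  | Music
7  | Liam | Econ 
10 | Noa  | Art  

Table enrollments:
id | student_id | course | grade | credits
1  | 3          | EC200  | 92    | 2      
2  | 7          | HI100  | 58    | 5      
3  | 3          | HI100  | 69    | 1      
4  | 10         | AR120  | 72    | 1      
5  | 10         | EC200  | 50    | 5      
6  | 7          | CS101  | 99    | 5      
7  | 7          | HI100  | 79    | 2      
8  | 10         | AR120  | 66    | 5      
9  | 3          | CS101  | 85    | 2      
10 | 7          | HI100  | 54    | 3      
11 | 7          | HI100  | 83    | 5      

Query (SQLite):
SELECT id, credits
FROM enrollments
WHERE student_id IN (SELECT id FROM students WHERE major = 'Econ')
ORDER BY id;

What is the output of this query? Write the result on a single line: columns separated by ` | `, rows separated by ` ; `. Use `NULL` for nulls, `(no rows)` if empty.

Inner query: students.id where major = 'Econ'.
Outer: keep enrollments rows whose student_id is in that set.
Inner query → {7}

2 | 5 ; 6 | 5 ; 7 | 2 ; 10 | 3 ; 11 | 5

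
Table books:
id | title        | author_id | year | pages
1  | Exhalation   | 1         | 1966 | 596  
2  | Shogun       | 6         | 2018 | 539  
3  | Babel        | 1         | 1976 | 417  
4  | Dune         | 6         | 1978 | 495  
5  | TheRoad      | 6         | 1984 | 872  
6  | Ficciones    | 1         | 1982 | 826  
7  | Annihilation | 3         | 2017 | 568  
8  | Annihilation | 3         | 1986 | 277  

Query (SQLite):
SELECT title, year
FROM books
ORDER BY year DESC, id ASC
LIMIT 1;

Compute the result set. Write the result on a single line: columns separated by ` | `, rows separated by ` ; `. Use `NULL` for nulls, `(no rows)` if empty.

Sort by year desc, tiebreak id asc: (2018, id=2), (2017, id=7), (1986, id=8), (1984, id=5) …. Take first 1.

Shogun | 2018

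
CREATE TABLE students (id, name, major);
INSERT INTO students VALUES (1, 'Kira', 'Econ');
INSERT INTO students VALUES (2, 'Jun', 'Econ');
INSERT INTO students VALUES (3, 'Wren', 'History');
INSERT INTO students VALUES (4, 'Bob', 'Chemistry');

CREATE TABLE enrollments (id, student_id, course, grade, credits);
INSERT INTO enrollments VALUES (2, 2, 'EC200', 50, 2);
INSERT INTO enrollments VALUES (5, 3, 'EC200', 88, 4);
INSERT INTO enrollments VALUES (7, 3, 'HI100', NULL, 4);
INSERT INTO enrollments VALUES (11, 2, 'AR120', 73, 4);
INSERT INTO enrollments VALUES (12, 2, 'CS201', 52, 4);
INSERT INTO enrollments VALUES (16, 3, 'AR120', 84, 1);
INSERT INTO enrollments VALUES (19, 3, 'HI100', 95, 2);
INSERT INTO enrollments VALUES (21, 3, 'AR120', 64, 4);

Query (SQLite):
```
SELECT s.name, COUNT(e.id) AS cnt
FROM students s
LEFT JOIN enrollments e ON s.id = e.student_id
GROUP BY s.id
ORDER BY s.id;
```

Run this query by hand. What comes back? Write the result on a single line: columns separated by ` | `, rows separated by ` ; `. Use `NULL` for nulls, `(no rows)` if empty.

Kira | 0 ; Jun | 3 ; Wren | 5 ; Bob | 0

LEFT JOIN keeps every students row; unmatched ones get NULL for enrollments columns.
Group by students.id and compute COUNT(e.id). COUNT(col) of an all-NULL group is 0.
  1: ids {—} → COUNT(e.id)=0
  2: ids {2, 11, 12} → COUNT(e.id)=3
  3: ids {5, 7, 16, 19, 21} → COUNT(e.id)=5
  4: ids {—} → COUNT(e.id)=0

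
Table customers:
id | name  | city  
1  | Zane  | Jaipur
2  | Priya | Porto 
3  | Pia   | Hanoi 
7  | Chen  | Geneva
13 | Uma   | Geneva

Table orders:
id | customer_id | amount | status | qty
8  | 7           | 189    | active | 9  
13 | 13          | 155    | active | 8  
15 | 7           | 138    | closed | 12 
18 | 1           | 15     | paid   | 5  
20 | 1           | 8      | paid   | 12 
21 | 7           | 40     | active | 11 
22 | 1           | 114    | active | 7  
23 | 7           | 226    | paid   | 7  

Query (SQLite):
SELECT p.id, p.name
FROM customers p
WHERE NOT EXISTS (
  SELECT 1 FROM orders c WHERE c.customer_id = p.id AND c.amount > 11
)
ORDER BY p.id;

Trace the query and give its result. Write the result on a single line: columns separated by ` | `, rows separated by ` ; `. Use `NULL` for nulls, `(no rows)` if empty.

For each customers row, check whether any orders with matching customer_id has amount > 11.
Keep rows where that is false.

2 | Priya ; 3 | Pia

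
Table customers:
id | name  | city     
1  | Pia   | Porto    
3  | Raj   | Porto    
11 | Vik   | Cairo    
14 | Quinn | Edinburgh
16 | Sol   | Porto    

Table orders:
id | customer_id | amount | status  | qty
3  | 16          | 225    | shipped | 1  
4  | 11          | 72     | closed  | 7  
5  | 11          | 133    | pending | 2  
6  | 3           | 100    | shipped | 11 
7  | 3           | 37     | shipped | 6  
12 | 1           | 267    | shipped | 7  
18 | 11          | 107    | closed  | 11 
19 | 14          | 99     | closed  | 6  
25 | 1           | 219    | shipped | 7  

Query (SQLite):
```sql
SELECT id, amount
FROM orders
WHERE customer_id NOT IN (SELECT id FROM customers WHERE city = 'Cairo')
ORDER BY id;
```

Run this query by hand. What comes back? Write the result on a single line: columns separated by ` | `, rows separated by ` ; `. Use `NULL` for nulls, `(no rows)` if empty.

Inner query: customers.id where city = 'Cairo'.
Outer: keep orders rows whose customer_id is not in that set.
Inner query → {11}

3 | 225 ; 6 | 100 ; 7 | 37 ; 12 | 267 ; 19 | 99 ; 25 | 219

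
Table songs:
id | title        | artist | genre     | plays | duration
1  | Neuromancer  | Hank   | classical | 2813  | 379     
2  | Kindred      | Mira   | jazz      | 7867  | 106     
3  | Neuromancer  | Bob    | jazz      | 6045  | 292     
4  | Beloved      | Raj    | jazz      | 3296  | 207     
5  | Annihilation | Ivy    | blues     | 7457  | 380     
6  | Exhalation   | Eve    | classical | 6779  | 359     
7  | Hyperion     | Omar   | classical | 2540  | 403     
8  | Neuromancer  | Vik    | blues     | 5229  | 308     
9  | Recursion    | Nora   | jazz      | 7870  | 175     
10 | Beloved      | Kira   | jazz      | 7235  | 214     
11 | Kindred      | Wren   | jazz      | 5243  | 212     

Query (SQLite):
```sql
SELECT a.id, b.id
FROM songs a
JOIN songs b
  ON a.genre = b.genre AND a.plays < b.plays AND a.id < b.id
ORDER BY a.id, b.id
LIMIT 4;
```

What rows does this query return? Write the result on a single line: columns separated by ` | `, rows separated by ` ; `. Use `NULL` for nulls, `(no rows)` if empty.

1 | 6 ; 2 | 9 ; 3 | 9 ; 3 | 10

Pairs (a,b) with same genre, a.plays < b.plays, a.id < b.id.
genre groups: blues:{5,8} classical:{1,6,7} jazz:{2,3,4,9,10,11}
Ordered by (a.id, b.id); first 4.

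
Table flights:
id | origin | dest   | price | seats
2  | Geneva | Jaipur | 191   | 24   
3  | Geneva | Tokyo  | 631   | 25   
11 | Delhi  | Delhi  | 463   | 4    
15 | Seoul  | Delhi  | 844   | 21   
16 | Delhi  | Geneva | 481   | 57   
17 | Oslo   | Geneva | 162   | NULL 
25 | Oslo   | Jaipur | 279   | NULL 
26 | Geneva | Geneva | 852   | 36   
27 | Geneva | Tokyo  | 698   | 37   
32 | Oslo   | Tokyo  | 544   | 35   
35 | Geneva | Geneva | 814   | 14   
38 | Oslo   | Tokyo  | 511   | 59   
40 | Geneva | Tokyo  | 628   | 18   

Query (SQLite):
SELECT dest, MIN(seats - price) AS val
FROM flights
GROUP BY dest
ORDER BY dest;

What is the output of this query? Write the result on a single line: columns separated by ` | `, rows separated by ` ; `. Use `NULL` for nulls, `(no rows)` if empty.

For each row compute seats - price.
Group by dest; take MIN of the expression per group.
  Delhi: ids {11, 15} → MIN(seats - price)=-823
  Geneva: ids {16, 17, 26, 35} → MIN(seats - price)=-816
  Jaipur: ids {2, 25} → MIN(seats - price)=-167
  Tokyo: ids {3, 27, 32, 38, 40} → MIN(seats - price)=-661

Delhi | -823 ; Geneva | -816 ; Jaipur | -167 ; Tokyo | -661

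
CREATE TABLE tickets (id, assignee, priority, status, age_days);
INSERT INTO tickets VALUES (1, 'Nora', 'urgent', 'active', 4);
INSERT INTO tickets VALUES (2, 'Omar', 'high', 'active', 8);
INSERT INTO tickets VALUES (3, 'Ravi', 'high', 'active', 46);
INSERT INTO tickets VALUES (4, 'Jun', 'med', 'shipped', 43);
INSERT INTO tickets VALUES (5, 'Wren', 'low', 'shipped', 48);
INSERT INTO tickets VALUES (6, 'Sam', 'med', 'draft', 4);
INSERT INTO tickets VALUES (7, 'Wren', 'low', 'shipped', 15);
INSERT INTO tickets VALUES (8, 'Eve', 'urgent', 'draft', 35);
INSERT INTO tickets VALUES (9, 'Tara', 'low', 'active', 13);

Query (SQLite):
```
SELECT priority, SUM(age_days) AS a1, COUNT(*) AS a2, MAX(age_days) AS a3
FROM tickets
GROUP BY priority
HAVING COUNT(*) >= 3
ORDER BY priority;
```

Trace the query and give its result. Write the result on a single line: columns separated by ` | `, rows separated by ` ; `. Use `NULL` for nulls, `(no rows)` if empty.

low | 76 | 3 | 48

Group tickets by priority.
Per group compute: SUM(age_days), COUNT(*), MAX(age_days).
HAVING: drop groups with fewer than 3 rows.
  high: ids {2, 3} → SUM(age_days)=54, COUNT(*)=2, MAX(age_days)=46
  low: ids {5, 7, 9} → SUM(age_days)=76, COUNT(*)=3, MAX(age_days)=48
  med: ids {4, 6} → SUM(age_days)=47, COUNT(*)=2, MAX(age_days)=43
  urgent: ids {1, 8} → SUM(age_days)=39, COUNT(*)=2, MAX(age_days)=35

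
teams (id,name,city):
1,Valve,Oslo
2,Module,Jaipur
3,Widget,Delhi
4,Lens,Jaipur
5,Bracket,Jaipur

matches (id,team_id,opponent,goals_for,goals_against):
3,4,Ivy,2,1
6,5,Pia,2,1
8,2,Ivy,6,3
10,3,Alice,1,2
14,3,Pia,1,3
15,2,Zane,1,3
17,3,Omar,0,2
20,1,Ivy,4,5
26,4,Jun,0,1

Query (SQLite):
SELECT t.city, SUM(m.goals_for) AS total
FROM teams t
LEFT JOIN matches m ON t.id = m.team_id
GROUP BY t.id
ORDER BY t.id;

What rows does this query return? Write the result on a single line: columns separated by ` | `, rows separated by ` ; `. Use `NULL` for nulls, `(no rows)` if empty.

Oslo | 4 ; Jaipur | 7 ; Delhi | 2 ; Jaipur | 2 ; Jaipur | 2

LEFT JOIN keeps every teams row; unmatched ones get NULL for matches columns.
Group by teams.id and compute SUM(m.goals_for). SUM over an all-NULL group is NULL.
  1: ids {20} → SUM(m.goals_for)=4
  2: ids {8, 15} → SUM(m.goals_for)=7
  3: ids {10, 14, 17} → SUM(m.goals_for)=2
  4: ids {3, 26} → SUM(m.goals_for)=2
  5: ids {6} → SUM(m.goals_for)=2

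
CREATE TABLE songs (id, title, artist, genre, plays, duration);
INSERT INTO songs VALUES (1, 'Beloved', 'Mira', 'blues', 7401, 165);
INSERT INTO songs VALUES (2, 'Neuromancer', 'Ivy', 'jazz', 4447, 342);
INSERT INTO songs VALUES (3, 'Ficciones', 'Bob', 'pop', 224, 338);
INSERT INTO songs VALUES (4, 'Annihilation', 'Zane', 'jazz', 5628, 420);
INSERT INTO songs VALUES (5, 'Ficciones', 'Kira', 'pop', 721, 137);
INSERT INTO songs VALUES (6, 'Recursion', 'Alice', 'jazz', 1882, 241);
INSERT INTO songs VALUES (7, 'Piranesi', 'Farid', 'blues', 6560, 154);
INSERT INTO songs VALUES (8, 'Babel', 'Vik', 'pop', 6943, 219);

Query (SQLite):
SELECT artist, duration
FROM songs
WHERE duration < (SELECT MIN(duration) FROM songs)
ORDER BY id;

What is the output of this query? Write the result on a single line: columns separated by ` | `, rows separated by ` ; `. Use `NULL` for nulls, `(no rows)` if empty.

Scalar subquery: MIN(duration) over all songs rows = 137.
Keep rows where duration < that value.

(no rows)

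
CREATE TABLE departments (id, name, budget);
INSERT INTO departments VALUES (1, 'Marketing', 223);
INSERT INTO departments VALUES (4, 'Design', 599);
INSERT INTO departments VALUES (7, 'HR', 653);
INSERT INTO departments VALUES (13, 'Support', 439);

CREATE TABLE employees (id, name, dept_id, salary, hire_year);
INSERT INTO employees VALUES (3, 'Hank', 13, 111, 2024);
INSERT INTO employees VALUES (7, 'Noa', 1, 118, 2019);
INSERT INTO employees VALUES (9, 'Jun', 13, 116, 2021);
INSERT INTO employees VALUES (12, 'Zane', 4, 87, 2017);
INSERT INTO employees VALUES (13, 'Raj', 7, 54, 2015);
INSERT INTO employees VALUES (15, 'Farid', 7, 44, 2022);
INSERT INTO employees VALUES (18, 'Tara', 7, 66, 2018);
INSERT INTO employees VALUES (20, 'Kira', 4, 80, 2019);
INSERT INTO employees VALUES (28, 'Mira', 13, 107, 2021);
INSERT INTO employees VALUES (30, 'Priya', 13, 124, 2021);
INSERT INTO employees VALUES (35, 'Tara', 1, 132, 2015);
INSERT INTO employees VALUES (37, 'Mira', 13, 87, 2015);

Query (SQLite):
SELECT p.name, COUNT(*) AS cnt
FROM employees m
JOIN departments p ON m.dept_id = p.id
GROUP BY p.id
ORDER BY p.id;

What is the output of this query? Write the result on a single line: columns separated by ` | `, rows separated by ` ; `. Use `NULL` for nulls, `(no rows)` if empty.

Join each employees row to its departments via dept_id.
Group joined rows by departments.id; compute COUNT(*) per group.
  1: ids {7, 35} → COUNT(*)=2
  4: ids {12, 20} → COUNT(*)=2
  7: ids {13, 15, 18} → COUNT(*)=3
  13: ids {3, 9, 28, 30, 37} → COUNT(*)=5

Marketing | 2 ; Design | 2 ; HR | 3 ; Support | 5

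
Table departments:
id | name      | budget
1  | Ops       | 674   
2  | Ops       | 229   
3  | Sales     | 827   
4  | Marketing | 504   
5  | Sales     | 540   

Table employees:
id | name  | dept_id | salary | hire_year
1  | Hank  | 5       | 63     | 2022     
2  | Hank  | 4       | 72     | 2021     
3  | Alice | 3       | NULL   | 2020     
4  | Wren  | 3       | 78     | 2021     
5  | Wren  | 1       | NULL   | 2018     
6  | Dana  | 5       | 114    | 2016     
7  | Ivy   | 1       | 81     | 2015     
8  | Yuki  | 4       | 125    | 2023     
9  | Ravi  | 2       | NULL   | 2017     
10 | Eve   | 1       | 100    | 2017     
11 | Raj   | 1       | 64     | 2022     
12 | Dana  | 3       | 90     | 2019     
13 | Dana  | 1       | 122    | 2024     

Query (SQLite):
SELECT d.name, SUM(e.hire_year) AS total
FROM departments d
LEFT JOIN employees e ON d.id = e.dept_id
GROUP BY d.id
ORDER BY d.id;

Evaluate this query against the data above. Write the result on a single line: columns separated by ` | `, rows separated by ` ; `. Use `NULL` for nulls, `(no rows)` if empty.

LEFT JOIN keeps every departments row; unmatched ones get NULL for employees columns.
Group by departments.id and compute SUM(e.hire_year). SUM over an all-NULL group is NULL.
  1: ids {5, 7, 10, 11, 13} → SUM(e.hire_year)=10096
  2: ids {9} → SUM(e.hire_year)=2017
  3: ids {3, 4, 12} → SUM(e.hire_year)=6060
  4: ids {2, 8} → SUM(e.hire_year)=4044
  5: ids {1, 6} → SUM(e.hire_year)=4038

Ops | 10096 ; Ops | 2017 ; Sales | 6060 ; Marketing | 4044 ; Sales | 4038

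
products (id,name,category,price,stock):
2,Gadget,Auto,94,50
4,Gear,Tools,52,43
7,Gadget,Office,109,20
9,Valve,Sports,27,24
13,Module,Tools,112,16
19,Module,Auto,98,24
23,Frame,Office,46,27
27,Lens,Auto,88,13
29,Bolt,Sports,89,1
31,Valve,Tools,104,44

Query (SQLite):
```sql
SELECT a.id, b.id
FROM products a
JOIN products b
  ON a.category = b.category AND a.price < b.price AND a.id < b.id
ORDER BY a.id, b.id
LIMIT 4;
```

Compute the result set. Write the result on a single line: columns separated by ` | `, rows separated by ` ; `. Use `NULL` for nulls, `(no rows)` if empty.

2 | 19 ; 4 | 13 ; 4 | 31 ; 9 | 29

Pairs (a,b) with same category, a.price < b.price, a.id < b.id.
category groups: Auto:{2,19,27} Office:{7,23} Sports:{9,29} Tools:{4,13,31}
Ordered by (a.id, b.id); first 4.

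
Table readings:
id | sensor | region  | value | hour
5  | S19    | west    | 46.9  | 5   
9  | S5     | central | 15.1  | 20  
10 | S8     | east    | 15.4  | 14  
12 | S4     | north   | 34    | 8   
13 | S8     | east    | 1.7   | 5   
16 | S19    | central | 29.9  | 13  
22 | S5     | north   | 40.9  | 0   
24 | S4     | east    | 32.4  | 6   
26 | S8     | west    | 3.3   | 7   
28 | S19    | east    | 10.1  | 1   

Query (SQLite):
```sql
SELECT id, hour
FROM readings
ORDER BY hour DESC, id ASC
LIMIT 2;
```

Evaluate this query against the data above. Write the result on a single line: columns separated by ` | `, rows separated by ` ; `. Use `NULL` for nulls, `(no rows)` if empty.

Sort by hour desc, tiebreak id asc: (20, id=9), (14, id=10), (13, id=16), (8, id=12), (7, id=26) …. Take first 2.

9 | 20 ; 10 | 14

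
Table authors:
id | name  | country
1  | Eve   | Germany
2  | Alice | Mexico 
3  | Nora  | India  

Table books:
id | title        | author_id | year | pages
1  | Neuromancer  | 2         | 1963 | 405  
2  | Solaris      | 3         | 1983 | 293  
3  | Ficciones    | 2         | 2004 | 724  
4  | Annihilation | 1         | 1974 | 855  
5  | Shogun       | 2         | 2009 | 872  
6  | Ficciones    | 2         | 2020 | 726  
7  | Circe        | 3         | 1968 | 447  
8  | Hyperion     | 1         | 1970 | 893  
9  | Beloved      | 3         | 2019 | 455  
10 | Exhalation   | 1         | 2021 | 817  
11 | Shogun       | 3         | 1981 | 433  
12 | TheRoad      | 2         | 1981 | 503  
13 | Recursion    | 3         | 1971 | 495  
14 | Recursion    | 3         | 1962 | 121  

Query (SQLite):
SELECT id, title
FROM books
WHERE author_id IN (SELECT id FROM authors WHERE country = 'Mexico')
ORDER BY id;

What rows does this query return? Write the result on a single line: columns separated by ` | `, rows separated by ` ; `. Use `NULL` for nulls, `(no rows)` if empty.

1 | Neuromancer ; 3 | Ficciones ; 5 | Shogun ; 6 | Ficciones ; 12 | TheRoad

Inner query: authors.id where country = 'Mexico'.
Outer: keep books rows whose author_id is in that set.
Inner query → {2}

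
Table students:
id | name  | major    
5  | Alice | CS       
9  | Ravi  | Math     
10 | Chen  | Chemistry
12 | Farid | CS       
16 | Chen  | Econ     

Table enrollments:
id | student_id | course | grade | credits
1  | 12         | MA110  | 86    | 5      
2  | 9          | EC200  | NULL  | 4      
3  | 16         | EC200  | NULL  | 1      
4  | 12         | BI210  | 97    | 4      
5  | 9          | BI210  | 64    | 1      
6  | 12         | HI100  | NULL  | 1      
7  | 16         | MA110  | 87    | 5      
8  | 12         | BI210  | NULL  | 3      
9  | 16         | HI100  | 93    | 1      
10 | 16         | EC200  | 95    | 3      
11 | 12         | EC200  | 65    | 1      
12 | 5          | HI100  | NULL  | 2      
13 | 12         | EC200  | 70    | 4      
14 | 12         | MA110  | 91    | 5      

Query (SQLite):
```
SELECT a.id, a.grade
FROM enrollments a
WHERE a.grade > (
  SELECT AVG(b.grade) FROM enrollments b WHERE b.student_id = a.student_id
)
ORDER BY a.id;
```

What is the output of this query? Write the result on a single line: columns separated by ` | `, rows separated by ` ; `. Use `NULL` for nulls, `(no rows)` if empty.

For each enrollments row a, compute AVG(grade) over rows sharing a.student_id.
Keep row a if a.grade > that per-group AVG.
  student_id=5: AVG(grade) = NULL
  student_id=9: AVG(grade) = 64.0
  student_id=12: AVG(grade) = 81.8
  student_id=16: AVG(grade) = 91.666667

1 | 86 ; 4 | 97 ; 9 | 93 ; 10 | 95 ; 14 | 91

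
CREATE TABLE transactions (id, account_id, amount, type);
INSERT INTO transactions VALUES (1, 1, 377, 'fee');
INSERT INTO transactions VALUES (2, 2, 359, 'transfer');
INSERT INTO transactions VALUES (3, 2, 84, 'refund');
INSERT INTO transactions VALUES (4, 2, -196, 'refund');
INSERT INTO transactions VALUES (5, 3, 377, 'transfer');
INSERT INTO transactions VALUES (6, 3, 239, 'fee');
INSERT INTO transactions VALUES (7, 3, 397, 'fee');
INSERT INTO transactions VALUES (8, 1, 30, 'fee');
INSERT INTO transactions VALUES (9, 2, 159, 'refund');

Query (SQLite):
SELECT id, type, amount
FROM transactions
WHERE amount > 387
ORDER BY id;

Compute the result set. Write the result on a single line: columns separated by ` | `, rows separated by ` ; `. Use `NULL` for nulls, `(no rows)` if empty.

amount > 387: ids {7}

7 | fee | 397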